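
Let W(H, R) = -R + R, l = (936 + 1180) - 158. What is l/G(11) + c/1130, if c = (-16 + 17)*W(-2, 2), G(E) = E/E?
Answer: 1958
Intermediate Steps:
l = 1958 (l = 2116 - 158 = 1958)
W(H, R) = 0
G(E) = 1
c = 0 (c = (-16 + 17)*0 = 1*0 = 0)
l/G(11) + c/1130 = 1958/1 + 0/1130 = 1958*1 + 0*(1/1130) = 1958 + 0 = 1958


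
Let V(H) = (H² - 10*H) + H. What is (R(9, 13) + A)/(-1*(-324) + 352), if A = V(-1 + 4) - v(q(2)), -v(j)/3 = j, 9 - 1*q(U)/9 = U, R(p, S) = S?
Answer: 46/169 ≈ 0.27219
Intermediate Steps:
q(U) = 81 - 9*U
v(j) = -3*j
V(H) = H² - 9*H
A = 171 (A = (-1 + 4)*(-9 + (-1 + 4)) - (-3)*(81 - 9*2) = 3*(-9 + 3) - (-3)*(81 - 18) = 3*(-6) - (-3)*63 = -18 - 1*(-189) = -18 + 189 = 171)
(R(9, 13) + A)/(-1*(-324) + 352) = (13 + 171)/(-1*(-324) + 352) = 184/(324 + 352) = 184/676 = 184*(1/676) = 46/169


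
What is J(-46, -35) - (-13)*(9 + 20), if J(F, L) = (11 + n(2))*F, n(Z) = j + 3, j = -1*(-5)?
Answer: -497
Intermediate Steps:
j = 5
n(Z) = 8 (n(Z) = 5 + 3 = 8)
J(F, L) = 19*F (J(F, L) = (11 + 8)*F = 19*F)
J(-46, -35) - (-13)*(9 + 20) = 19*(-46) - (-13)*(9 + 20) = -874 - (-13)*29 = -874 - 1*(-377) = -874 + 377 = -497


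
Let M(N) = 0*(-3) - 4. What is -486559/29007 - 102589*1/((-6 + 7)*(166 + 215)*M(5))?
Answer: 744761069/14735556 ≈ 50.542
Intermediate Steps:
M(N) = -4 (M(N) = 0 - 4 = -4)
-486559/29007 - 102589*1/((-6 + 7)*(166 + 215)*M(5)) = -486559/29007 - 102589*(-1/(4*(-6 + 7)*(166 + 215))) = -486559*1/29007 - 102589/(-4*1*381) = -486559/29007 - 102589/((-4*381)) = -486559/29007 - 102589/(-1524) = -486559/29007 - 102589*(-1/1524) = -486559/29007 + 102589/1524 = 744761069/14735556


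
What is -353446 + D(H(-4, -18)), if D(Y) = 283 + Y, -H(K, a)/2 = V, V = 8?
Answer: -353179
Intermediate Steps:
H(K, a) = -16 (H(K, a) = -2*8 = -16)
-353446 + D(H(-4, -18)) = -353446 + (283 - 16) = -353446 + 267 = -353179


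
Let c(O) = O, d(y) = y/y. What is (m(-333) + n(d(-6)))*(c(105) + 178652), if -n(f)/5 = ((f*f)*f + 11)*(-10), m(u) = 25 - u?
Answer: 171249206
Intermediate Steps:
d(y) = 1
n(f) = 550 + 50*f**3 (n(f) = -5*((f*f)*f + 11)*(-10) = -5*(f**2*f + 11)*(-10) = -5*(f**3 + 11)*(-10) = -5*(11 + f**3)*(-10) = -5*(-110 - 10*f**3) = 550 + 50*f**3)
(m(-333) + n(d(-6)))*(c(105) + 178652) = ((25 - 1*(-333)) + (550 + 50*1**3))*(105 + 178652) = ((25 + 333) + (550 + 50*1))*178757 = (358 + (550 + 50))*178757 = (358 + 600)*178757 = 958*178757 = 171249206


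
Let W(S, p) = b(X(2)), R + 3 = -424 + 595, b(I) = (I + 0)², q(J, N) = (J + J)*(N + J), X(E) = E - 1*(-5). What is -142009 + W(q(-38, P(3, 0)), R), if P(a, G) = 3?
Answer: -141960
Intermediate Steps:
X(E) = 5 + E (X(E) = E + 5 = 5 + E)
q(J, N) = 2*J*(J + N) (q(J, N) = (2*J)*(J + N) = 2*J*(J + N))
b(I) = I²
R = 168 (R = -3 + (-424 + 595) = -3 + 171 = 168)
W(S, p) = 49 (W(S, p) = (5 + 2)² = 7² = 49)
-142009 + W(q(-38, P(3, 0)), R) = -142009 + 49 = -141960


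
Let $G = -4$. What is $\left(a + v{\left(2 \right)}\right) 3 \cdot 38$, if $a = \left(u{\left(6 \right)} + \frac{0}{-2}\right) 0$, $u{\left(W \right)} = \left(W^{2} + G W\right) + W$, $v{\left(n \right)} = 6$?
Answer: $684$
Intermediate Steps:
$u{\left(W \right)} = W^{2} - 3 W$ ($u{\left(W \right)} = \left(W^{2} - 4 W\right) + W = W^{2} - 3 W$)
$a = 0$ ($a = \left(6 \left(-3 + 6\right) + \frac{0}{-2}\right) 0 = \left(6 \cdot 3 + 0 \left(- \frac{1}{2}\right)\right) 0 = \left(18 + 0\right) 0 = 18 \cdot 0 = 0$)
$\left(a + v{\left(2 \right)}\right) 3 \cdot 38 = \left(0 + 6\right) 3 \cdot 38 = 6 \cdot 3 \cdot 38 = 18 \cdot 38 = 684$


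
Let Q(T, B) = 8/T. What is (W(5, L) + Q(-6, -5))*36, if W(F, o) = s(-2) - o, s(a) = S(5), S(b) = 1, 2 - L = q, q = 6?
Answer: 132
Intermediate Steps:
L = -4 (L = 2 - 1*6 = 2 - 6 = -4)
s(a) = 1
W(F, o) = 1 - o
(W(5, L) + Q(-6, -5))*36 = ((1 - 1*(-4)) + 8/(-6))*36 = ((1 + 4) + 8*(-⅙))*36 = (5 - 4/3)*36 = (11/3)*36 = 132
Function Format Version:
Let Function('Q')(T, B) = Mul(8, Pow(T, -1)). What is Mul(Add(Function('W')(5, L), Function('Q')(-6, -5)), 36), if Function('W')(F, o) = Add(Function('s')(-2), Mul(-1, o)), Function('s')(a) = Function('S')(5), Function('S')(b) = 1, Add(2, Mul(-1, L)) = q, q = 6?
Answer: 132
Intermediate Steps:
L = -4 (L = Add(2, Mul(-1, 6)) = Add(2, -6) = -4)
Function('s')(a) = 1
Function('W')(F, o) = Add(1, Mul(-1, o))
Mul(Add(Function('W')(5, L), Function('Q')(-6, -5)), 36) = Mul(Add(Add(1, Mul(-1, -4)), Mul(8, Pow(-6, -1))), 36) = Mul(Add(Add(1, 4), Mul(8, Rational(-1, 6))), 36) = Mul(Add(5, Rational(-4, 3)), 36) = Mul(Rational(11, 3), 36) = 132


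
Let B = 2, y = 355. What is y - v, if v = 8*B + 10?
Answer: 329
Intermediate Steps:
v = 26 (v = 8*2 + 10 = 16 + 10 = 26)
y - v = 355 - 1*26 = 355 - 26 = 329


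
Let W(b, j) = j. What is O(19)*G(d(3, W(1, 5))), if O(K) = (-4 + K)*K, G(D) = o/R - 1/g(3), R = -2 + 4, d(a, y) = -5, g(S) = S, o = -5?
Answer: -1615/2 ≈ -807.50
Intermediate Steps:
R = 2
G(D) = -17/6 (G(D) = -5/2 - 1/3 = -5*½ - 1*⅓ = -5/2 - ⅓ = -17/6)
O(K) = K*(-4 + K)
O(19)*G(d(3, W(1, 5))) = (19*(-4 + 19))*(-17/6) = (19*15)*(-17/6) = 285*(-17/6) = -1615/2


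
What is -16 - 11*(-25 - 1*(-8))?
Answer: 171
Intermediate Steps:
-16 - 11*(-25 - 1*(-8)) = -16 - 11*(-25 + 8) = -16 - 11*(-17) = -16 + 187 = 171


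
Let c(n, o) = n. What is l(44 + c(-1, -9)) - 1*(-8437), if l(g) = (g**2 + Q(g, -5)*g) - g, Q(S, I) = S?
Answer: 12092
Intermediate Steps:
l(g) = -g + 2*g**2 (l(g) = (g**2 + g*g) - g = (g**2 + g**2) - g = 2*g**2 - g = -g + 2*g**2)
l(44 + c(-1, -9)) - 1*(-8437) = (44 - 1)*(-1 + 2*(44 - 1)) - 1*(-8437) = 43*(-1 + 2*43) + 8437 = 43*(-1 + 86) + 8437 = 43*85 + 8437 = 3655 + 8437 = 12092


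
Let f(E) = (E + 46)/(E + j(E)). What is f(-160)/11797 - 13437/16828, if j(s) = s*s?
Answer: -168027346273/210431110960 ≈ -0.79849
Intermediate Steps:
j(s) = s²
f(E) = (46 + E)/(E + E²) (f(E) = (E + 46)/(E + E²) = (46 + E)/(E + E²))
f(-160)/11797 - 13437/16828 = ((46 - 160)/((-160)*(1 - 160)))/11797 - 13437/16828 = -1/160*(-114)/(-159)*(1/11797) - 13437*1/16828 = -1/160*(-1/159)*(-114)*(1/11797) - 13437/16828 = -19/4240*1/11797 - 13437/16828 = -19/50019280 - 13437/16828 = -168027346273/210431110960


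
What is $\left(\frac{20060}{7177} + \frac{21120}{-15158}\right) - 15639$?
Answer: $- \frac{77327188547}{4944953} \approx -15638.0$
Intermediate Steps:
$\left(\frac{20060}{7177} + \frac{21120}{-15158}\right) - 15639 = \left(20060 \cdot \frac{1}{7177} + 21120 \left(- \frac{1}{15158}\right)\right) - 15639 = \left(\frac{20060}{7177} - \frac{960}{689}\right) - 15639 = \frac{6931420}{4944953} - 15639 = - \frac{77327188547}{4944953}$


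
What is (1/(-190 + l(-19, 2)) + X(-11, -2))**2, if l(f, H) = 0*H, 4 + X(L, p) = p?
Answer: 1301881/36100 ≈ 36.063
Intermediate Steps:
X(L, p) = -4 + p
l(f, H) = 0
(1/(-190 + l(-19, 2)) + X(-11, -2))**2 = (1/(-190 + 0) + (-4 - 2))**2 = (1/(-190) - 6)**2 = (-1/190 - 6)**2 = (-1141/190)**2 = 1301881/36100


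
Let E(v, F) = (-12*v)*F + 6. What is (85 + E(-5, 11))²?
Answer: 564001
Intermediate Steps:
E(v, F) = 6 - 12*F*v (E(v, F) = -12*F*v + 6 = 6 - 12*F*v)
(85 + E(-5, 11))² = (85 + (6 - 12*11*(-5)))² = (85 + (6 + 660))² = (85 + 666)² = 751² = 564001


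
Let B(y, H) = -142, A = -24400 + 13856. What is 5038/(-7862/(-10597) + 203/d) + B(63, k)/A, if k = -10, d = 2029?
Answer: 571083383047587/95440012408 ≈ 5983.7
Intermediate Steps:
A = -10544
5038/(-7862/(-10597) + 203/d) + B(63, k)/A = 5038/(-7862/(-10597) + 203/2029) - 142/(-10544) = 5038/(-7862*(-1/10597) + 203*(1/2029)) - 142*(-1/10544) = 5038/(7862/10597 + 203/2029) + 71/5272 = 5038/(18103189/21501313) + 71/5272 = 5038*(21501313/18103189) + 71/5272 = 108323614894/18103189 + 71/5272 = 571083383047587/95440012408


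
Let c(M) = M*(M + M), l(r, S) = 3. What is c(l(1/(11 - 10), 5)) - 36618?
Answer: -36600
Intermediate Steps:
c(M) = 2*M² (c(M) = M*(2*M) = 2*M²)
c(l(1/(11 - 10), 5)) - 36618 = 2*3² - 36618 = 2*9 - 36618 = 18 - 36618 = -36600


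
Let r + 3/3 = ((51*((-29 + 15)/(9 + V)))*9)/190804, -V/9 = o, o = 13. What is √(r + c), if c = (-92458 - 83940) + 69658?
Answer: I*√3886030598057418/190804 ≈ 326.71*I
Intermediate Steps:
V = -117 (V = -9*13 = -117)
c = -106740 (c = -176398 + 69658 = -106740)
r = -381489/381608 (r = -1 + ((51*((-29 + 15)/(9 - 117)))*9)/190804 = -1 + ((51*(-14/(-108)))*9)*(1/190804) = -1 + ((51*(-14*(-1/108)))*9)*(1/190804) = -1 + ((51*(7/54))*9)*(1/190804) = -1 + ((119/18)*9)*(1/190804) = -1 + (119/2)*(1/190804) = -1 + 119/381608 = -381489/381608 ≈ -0.99969)
√(r + c) = √(-381489/381608 - 106740) = √(-40733219409/381608) = I*√3886030598057418/190804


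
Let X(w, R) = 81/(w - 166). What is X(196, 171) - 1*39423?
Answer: -394203/10 ≈ -39420.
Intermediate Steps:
X(w, R) = 81/(-166 + w)
X(196, 171) - 1*39423 = 81/(-166 + 196) - 1*39423 = 81/30 - 39423 = 81*(1/30) - 39423 = 27/10 - 39423 = -394203/10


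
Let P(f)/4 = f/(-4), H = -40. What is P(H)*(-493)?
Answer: -19720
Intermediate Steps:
P(f) = -f (P(f) = 4*(f/(-4)) = 4*(f*(-¼)) = 4*(-f/4) = -f)
P(H)*(-493) = -1*(-40)*(-493) = 40*(-493) = -19720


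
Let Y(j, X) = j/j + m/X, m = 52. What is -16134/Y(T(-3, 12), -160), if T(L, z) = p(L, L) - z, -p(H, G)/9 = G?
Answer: -215120/9 ≈ -23902.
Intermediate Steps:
p(H, G) = -9*G
T(L, z) = -z - 9*L (T(L, z) = -9*L - z = -z - 9*L)
Y(j, X) = 1 + 52/X (Y(j, X) = j/j + 52/X = 1 + 52/X)
-16134/Y(T(-3, 12), -160) = -16134*(-160/(52 - 160)) = -16134/((-1/160*(-108))) = -16134/27/40 = -16134*40/27 = -215120/9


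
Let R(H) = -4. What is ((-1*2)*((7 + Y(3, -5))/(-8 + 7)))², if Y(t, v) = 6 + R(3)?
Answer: 324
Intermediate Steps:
Y(t, v) = 2 (Y(t, v) = 6 - 4 = 2)
((-1*2)*((7 + Y(3, -5))/(-8 + 7)))² = ((-1*2)*((7 + 2)/(-8 + 7)))² = (-18/(-1))² = (-18*(-1))² = (-2*(-9))² = 18² = 324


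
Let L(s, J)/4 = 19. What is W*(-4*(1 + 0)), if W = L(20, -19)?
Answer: -304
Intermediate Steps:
L(s, J) = 76 (L(s, J) = 4*19 = 76)
W = 76
W*(-4*(1 + 0)) = 76*(-4*(1 + 0)) = 76*(-4*1) = 76*(-4) = -304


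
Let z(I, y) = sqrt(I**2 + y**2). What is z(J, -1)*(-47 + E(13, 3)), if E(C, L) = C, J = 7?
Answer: -170*sqrt(2) ≈ -240.42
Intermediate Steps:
z(J, -1)*(-47 + E(13, 3)) = sqrt(7**2 + (-1)**2)*(-47 + 13) = sqrt(49 + 1)*(-34) = sqrt(50)*(-34) = (5*sqrt(2))*(-34) = -170*sqrt(2)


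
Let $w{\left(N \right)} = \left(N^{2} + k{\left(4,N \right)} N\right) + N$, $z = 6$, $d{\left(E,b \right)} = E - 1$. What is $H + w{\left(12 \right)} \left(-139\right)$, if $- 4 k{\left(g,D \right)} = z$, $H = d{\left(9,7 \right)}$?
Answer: $-19174$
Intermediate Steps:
$d{\left(E,b \right)} = -1 + E$
$H = 8$ ($H = -1 + 9 = 8$)
$k{\left(g,D \right)} = - \frac{3}{2}$ ($k{\left(g,D \right)} = \left(- \frac{1}{4}\right) 6 = - \frac{3}{2}$)
$w{\left(N \right)} = N^{2} - \frac{N}{2}$ ($w{\left(N \right)} = \left(N^{2} - \frac{3 N}{2}\right) + N = N^{2} - \frac{N}{2}$)
$H + w{\left(12 \right)} \left(-139\right) = 8 + 12 \left(- \frac{1}{2} + 12\right) \left(-139\right) = 8 + 12 \cdot \frac{23}{2} \left(-139\right) = 8 + 138 \left(-139\right) = 8 - 19182 = -19174$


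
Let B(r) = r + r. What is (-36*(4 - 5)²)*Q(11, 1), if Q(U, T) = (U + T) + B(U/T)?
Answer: -1224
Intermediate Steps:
B(r) = 2*r
Q(U, T) = T + U + 2*U/T (Q(U, T) = (U + T) + 2*(U/T) = (T + U) + 2*U/T = T + U + 2*U/T)
(-36*(4 - 5)²)*Q(11, 1) = (-36*(4 - 5)²)*(1 + 11 + 2*11/1) = (-36*(-1)²)*(1 + 11 + 2*11*1) = (-36*1)*(1 + 11 + 22) = -36*34 = -1224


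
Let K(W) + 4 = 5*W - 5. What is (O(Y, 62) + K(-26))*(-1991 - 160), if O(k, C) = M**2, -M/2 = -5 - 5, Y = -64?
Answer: -561411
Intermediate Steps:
M = 20 (M = -2*(-5 - 5) = -2*(-10) = 20)
O(k, C) = 400 (O(k, C) = 20**2 = 400)
K(W) = -9 + 5*W (K(W) = -4 + (5*W - 5) = -4 + (-5 + 5*W) = -9 + 5*W)
(O(Y, 62) + K(-26))*(-1991 - 160) = (400 + (-9 + 5*(-26)))*(-1991 - 160) = (400 + (-9 - 130))*(-2151) = (400 - 139)*(-2151) = 261*(-2151) = -561411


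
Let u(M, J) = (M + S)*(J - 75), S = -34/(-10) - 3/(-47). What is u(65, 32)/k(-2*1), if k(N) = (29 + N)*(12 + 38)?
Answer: -230609/105750 ≈ -2.1807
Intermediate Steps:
S = 814/235 (S = -34*(-⅒) - 3*(-1/47) = 17/5 + 3/47 = 814/235 ≈ 3.4638)
u(M, J) = (-75 + J)*(814/235 + M) (u(M, J) = (M + 814/235)*(J - 75) = (814/235 + M)*(-75 + J) = (-75 + J)*(814/235 + M))
k(N) = 1450 + 50*N (k(N) = (29 + N)*50 = 1450 + 50*N)
u(65, 32)/k(-2*1) = (-12210/47 - 75*65 + (814/235)*32 + 32*65)/(1450 + 50*(-2*1)) = (-12210/47 - 4875 + 26048/235 + 2080)/(1450 + 50*(-2)) = -691827/(235*(1450 - 100)) = -691827/235/1350 = -691827/235*1/1350 = -230609/105750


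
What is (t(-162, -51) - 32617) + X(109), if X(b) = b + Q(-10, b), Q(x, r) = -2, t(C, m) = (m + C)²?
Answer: 12859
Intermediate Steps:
t(C, m) = (C + m)²
X(b) = -2 + b (X(b) = b - 2 = -2 + b)
(t(-162, -51) - 32617) + X(109) = ((-162 - 51)² - 32617) + (-2 + 109) = ((-213)² - 32617) + 107 = (45369 - 32617) + 107 = 12752 + 107 = 12859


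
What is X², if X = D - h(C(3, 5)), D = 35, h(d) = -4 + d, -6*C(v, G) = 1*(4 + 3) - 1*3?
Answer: 14161/9 ≈ 1573.4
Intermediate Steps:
C(v, G) = -⅔ (C(v, G) = -(1*(4 + 3) - 1*3)/6 = -(1*7 - 3)/6 = -(7 - 3)/6 = -⅙*4 = -⅔)
X = 119/3 (X = 35 - (-4 - ⅔) = 35 - 1*(-14/3) = 35 + 14/3 = 119/3 ≈ 39.667)
X² = (119/3)² = 14161/9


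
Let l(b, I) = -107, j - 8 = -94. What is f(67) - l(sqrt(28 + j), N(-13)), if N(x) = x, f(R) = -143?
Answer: -36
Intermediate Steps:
j = -86 (j = 8 - 94 = -86)
f(67) - l(sqrt(28 + j), N(-13)) = -143 - 1*(-107) = -143 + 107 = -36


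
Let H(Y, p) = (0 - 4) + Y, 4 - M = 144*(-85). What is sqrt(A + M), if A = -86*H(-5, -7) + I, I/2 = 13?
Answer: 2*sqrt(3261) ≈ 114.21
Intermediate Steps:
I = 26 (I = 2*13 = 26)
M = 12244 (M = 4 - 144*(-85) = 4 - 1*(-12240) = 4 + 12240 = 12244)
H(Y, p) = -4 + Y
A = 800 (A = -86*(-4 - 5) + 26 = -86*(-9) + 26 = 774 + 26 = 800)
sqrt(A + M) = sqrt(800 + 12244) = sqrt(13044) = 2*sqrt(3261)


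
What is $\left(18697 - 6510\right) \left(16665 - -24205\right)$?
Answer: $498082690$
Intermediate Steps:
$\left(18697 - 6510\right) \left(16665 - -24205\right) = 12187 \left(16665 + 24205\right) = 12187 \cdot 40870 = 498082690$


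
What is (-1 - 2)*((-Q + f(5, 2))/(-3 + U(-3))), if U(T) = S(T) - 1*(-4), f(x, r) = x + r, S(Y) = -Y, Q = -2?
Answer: -27/4 ≈ -6.7500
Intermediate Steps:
f(x, r) = r + x
U(T) = 4 - T (U(T) = -T - 1*(-4) = -T + 4 = 4 - T)
(-1 - 2)*((-Q + f(5, 2))/(-3 + U(-3))) = (-1 - 2)*((-(-2) + (2 + 5))/(-3 + (4 - 1*(-3)))) = -3*(-1*(-2) + 7)/(-3 + (4 + 3)) = -3*(2 + 7)/(-3 + 7) = -27/4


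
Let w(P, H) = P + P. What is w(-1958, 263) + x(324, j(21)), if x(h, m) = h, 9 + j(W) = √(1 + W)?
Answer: -3592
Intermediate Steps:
j(W) = -9 + √(1 + W)
w(P, H) = 2*P
w(-1958, 263) + x(324, j(21)) = 2*(-1958) + 324 = -3916 + 324 = -3592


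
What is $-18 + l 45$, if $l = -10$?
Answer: $-468$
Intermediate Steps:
$-18 + l 45 = -18 - 450 = -468$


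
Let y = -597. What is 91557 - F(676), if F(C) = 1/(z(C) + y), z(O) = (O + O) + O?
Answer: 131018066/1431 ≈ 91557.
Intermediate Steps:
z(O) = 3*O (z(O) = 2*O + O = 3*O)
F(C) = 1/(-597 + 3*C) (F(C) = 1/(3*C - 597) = 1/(-597 + 3*C))
91557 - F(676) = 91557 - 1/(3*(-199 + 676)) = 91557 - 1/(3*477) = 91557 - 1*1/1431 = 91557 - 1/1431 = 131018066/1431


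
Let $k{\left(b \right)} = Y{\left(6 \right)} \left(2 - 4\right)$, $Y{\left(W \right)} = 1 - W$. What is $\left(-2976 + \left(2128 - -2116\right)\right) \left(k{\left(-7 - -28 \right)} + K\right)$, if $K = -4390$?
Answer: $-5553840$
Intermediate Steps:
$k{\left(b \right)} = 10$ ($k{\left(b \right)} = \left(1 - 6\right) \left(2 - 4\right) = \left(1 - 6\right) \left(-2\right) = \left(-5\right) \left(-2\right) = 10$)
$\left(-2976 + \left(2128 - -2116\right)\right) \left(k{\left(-7 - -28 \right)} + K\right) = \left(-2976 + \left(2128 - -2116\right)\right) \left(10 - 4390\right) = \left(-2976 + \left(2128 + 2116\right)\right) \left(-4380\right) = \left(-2976 + 4244\right) \left(-4380\right) = 1268 \left(-4380\right) = -5553840$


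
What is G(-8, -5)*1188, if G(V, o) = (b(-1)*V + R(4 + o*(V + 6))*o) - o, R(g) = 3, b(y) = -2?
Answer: 7128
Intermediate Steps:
G(V, o) = -2*V + 2*o (G(V, o) = (-2*V + 3*o) - o = -2*V + 2*o)
G(-8, -5)*1188 = (-2*(-8) + 2*(-5))*1188 = (16 - 10)*1188 = 6*1188 = 7128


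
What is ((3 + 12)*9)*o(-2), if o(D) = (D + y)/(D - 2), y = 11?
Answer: -1215/4 ≈ -303.75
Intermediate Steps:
o(D) = (11 + D)/(-2 + D) (o(D) = (D + 11)/(D - 2) = (11 + D)/(-2 + D))
((3 + 12)*9)*o(-2) = ((3 + 12)*9)*((11 - 2)/(-2 - 2)) = (15*9)*(9/(-4)) = 135*(-1/4*9) = 135*(-9/4) = -1215/4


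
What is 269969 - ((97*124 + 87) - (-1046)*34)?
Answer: 222290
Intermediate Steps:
269969 - ((97*124 + 87) - (-1046)*34) = 269969 - ((12028 + 87) - 1*(-35564)) = 269969 - (12115 + 35564) = 269969 - 1*47679 = 269969 - 47679 = 222290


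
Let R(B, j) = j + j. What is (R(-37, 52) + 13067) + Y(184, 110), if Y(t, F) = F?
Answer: 13281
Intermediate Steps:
R(B, j) = 2*j
(R(-37, 52) + 13067) + Y(184, 110) = (2*52 + 13067) + 110 = (104 + 13067) + 110 = 13171 + 110 = 13281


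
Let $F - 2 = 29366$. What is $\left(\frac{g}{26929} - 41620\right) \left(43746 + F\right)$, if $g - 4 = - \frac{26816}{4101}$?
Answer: $- \frac{336056745247942688}{110435829} \approx -3.043 \cdot 10^{9}$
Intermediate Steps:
$g = - \frac{10412}{4101}$ ($g = 4 - \frac{26816}{4101} = - \frac{10412}{4101} \approx -2.5389$)
$F = 29368$ ($F = 2 + 29366 = 29368$)
$\left(\frac{g}{26929} - 41620\right) \left(43746 + F\right) = \left(- \frac{10412}{4101 \cdot 26929} - 41620\right) \left(43746 + 29368\right) = \left(\left(- \frac{10412}{4101}\right) \frac{1}{26929} - 41620\right) 73114 = \left(- \frac{10412}{110435829} - 41620\right) 73114 = \left(- \frac{4596339213392}{110435829}\right) 73114 = - \frac{336056745247942688}{110435829}$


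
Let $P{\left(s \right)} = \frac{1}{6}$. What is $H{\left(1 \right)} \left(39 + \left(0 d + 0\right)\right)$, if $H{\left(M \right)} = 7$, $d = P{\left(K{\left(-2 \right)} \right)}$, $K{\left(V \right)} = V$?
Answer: $273$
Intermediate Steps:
$P{\left(s \right)} = \frac{1}{6}$
$d = \frac{1}{6} \approx 0.16667$
$H{\left(1 \right)} \left(39 + \left(0 d + 0\right)\right) = 7 \left(39 + \left(0 \cdot \frac{1}{6} + 0\right)\right) = 7 \left(39 + \left(0 + 0\right)\right) = 7 \left(39 + 0\right) = 7 \cdot 39 = 273$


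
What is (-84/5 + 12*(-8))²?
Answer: 318096/25 ≈ 12724.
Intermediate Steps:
(-84/5 + 12*(-8))² = (-84*⅕ - 96)² = (-84/5 - 96)² = (-564/5)² = 318096/25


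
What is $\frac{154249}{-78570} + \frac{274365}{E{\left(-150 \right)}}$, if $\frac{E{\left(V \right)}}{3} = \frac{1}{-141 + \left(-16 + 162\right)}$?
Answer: $\frac{35927942501}{78570} \approx 4.5727 \cdot 10^{5}$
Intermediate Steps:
$E{\left(V \right)} = \frac{3}{5}$ ($E{\left(V \right)} = \frac{3}{-141 + \left(-16 + 162\right)} = \frac{3}{-141 + 146} = \frac{3}{5}$)
$\frac{154249}{-78570} + \frac{274365}{E{\left(-150 \right)}} = \frac{154249}{-78570} + \frac{274365}{\frac{3}{5}} = 154249 \left(- \frac{1}{78570}\right) + 274365 \cdot \frac{5}{3} = - \frac{154249}{78570} + 457275 = \frac{35927942501}{78570}$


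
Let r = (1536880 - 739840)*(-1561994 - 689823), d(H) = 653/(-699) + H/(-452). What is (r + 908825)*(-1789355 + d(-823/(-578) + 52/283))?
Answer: 165973829362710914044168061345/51680878152 ≈ 3.2115e+18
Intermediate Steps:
d(H) = -653/699 - H/452 (d(H) = 653*(-1/699) + H*(-1/452) = -653/699 - H/452)
r = -1794788221680 (r = 797040*(-2251817) = -1794788221680)
(r + 908825)*(-1789355 + d(-823/(-578) + 52/283)) = (-1794788221680 + 908825)*(-1789355 + (-653/699 - (-823/(-578) + 52/283)/452)) = -1794787312855*(-1789355 + (-653/699 - (-823*(-1/578) + 52*(1/283))/452)) = -1794787312855*(-1789355 + (-653/699 - (823/578 + 52/283)/452)) = -1794787312855*(-1789355 + (-653/699 - 1/452*262965/163574)) = -1794787312855*(-1789355 + (-653/699 - 262965/73935448)) = -1794787312855*(-1789355 - 48463660079/51680878152) = -1794787312855*(-92475486189332039/51680878152) = 165973829362710914044168061345/51680878152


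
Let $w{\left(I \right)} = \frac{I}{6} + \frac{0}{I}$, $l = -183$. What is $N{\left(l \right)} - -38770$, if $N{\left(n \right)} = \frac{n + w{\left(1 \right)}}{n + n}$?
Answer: $\frac{85140017}{2196} \approx 38771.0$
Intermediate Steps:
$w{\left(I \right)} = \frac{I}{6}$ ($w{\left(I \right)} = I \frac{1}{6} + 0 = \frac{I}{6} + 0 = \frac{I}{6}$)
$N{\left(n \right)} = \frac{\frac{1}{6} + n}{2 n}$ ($N{\left(n \right)} = \frac{n + \frac{1}{6} \cdot 1}{n + n} = \frac{n + \frac{1}{6}}{2 n} = \left(\frac{1}{6} + n\right) \frac{1}{2 n} = \frac{\frac{1}{6} + n}{2 n}$)
$N{\left(l \right)} - -38770 = \frac{1 + 6 \left(-183\right)}{12 \left(-183\right)} - -38770 = \frac{1}{12} \left(- \frac{1}{183}\right) \left(1 - 1098\right) + 38770 = \frac{1}{12} \left(- \frac{1}{183}\right) \left(-1097\right) + 38770 = \frac{1097}{2196} + 38770 = \frac{85140017}{2196}$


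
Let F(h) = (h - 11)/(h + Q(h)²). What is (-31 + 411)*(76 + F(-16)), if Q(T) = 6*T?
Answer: 13284287/460 ≈ 28879.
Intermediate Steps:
F(h) = (-11 + h)/(h + 36*h²) (F(h) = (h - 11)/(h + (6*h)²) = (-11 + h)/(h + 36*h²))
(-31 + 411)*(76 + F(-16)) = (-31 + 411)*(76 + (-11 - 16)/((-16)*(1 + 36*(-16)))) = 380*(76 - 1/16*(-27)/(1 - 576)) = 380*(76 - 1/16*(-27)/(-575)) = 380*(76 - 1/16*(-1/575)*(-27)) = 380*(76 - 27/9200) = 380*(699173/9200) = 13284287/460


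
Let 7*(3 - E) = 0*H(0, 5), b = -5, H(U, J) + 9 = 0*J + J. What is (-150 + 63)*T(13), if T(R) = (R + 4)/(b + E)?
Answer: 1479/2 ≈ 739.50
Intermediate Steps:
H(U, J) = -9 + J (H(U, J) = -9 + (0*J + J) = -9 + (0 + J) = -9 + J)
E = 3 (E = 3 - 0*(-9 + 5) = 3 - 0*(-4) = 3 - ⅐*0 = 3 + 0 = 3)
T(R) = -2 - R/2 (T(R) = (R + 4)/(-5 + 3) = (4 + R)/(-2) = (4 + R)*(-½) = -2 - R/2)
(-150 + 63)*T(13) = (-150 + 63)*(-2 - ½*13) = -87*(-2 - 13/2) = -87*(-17/2) = 1479/2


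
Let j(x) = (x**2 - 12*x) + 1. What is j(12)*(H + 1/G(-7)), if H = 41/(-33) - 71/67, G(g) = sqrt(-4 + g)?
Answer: -5090/2211 - I*sqrt(11)/11 ≈ -2.3021 - 0.30151*I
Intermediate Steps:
j(x) = 1 + x**2 - 12*x
H = -5090/2211 (H = 41*(-1/33) - 71*1/67 = -41/33 - 71/67 = -5090/2211 ≈ -2.3021)
j(12)*(H + 1/G(-7)) = (1 + 12**2 - 12*12)*(-5090/2211 + 1/(sqrt(-4 - 7))) = (1 + 144 - 144)*(-5090/2211 + 1/(sqrt(-11))) = 1*(-5090/2211 + 1/(I*sqrt(11))) = 1*(-5090/2211 - I*sqrt(11)/11) = -5090/2211 - I*sqrt(11)/11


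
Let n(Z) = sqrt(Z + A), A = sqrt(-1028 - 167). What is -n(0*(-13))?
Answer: -1195**(1/4)*sqrt(I) ≈ -4.1574 - 4.1574*I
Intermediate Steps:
A = I*sqrt(1195) (A = sqrt(-1195) = I*sqrt(1195) ≈ 34.569*I)
n(Z) = sqrt(Z + I*sqrt(1195))
-n(0*(-13)) = -sqrt(0*(-13) + I*sqrt(1195)) = -sqrt(0 + I*sqrt(1195)) = -sqrt(I*sqrt(1195)) = -1195**(1/4)*sqrt(I)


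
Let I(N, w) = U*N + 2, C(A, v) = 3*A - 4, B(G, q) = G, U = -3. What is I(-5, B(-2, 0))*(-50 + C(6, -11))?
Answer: -612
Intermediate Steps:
C(A, v) = -4 + 3*A
I(N, w) = 2 - 3*N (I(N, w) = -3*N + 2 = 2 - 3*N)
I(-5, B(-2, 0))*(-50 + C(6, -11)) = (2 - 3*(-5))*(-50 + (-4 + 3*6)) = (2 + 15)*(-50 + (-4 + 18)) = 17*(-50 + 14) = 17*(-36) = -612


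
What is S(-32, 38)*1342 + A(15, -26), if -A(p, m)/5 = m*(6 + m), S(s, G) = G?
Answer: 48396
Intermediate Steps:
A(p, m) = -5*m*(6 + m)
S(-32, 38)*1342 + A(15, -26) = 38*1342 - 5*(-26)*(6 - 26) = 50996 - 5*(-26)*(-20) = 50996 - 2600 = 48396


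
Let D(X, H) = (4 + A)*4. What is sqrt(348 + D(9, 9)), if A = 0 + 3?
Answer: 2*sqrt(94) ≈ 19.391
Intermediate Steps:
A = 3
D(X, H) = 28 (D(X, H) = (4 + 3)*4 = 7*4 = 28)
sqrt(348 + D(9, 9)) = sqrt(348 + 28) = sqrt(376) = 2*sqrt(94)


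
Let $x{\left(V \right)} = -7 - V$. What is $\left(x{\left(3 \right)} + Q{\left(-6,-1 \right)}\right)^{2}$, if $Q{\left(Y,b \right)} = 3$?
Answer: $49$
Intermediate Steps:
$\left(x{\left(3 \right)} + Q{\left(-6,-1 \right)}\right)^{2} = \left(\left(-7 - 3\right) + 3\right)^{2} = \left(-10 + 3\right)^{2} = \left(-7\right)^{2} = 49$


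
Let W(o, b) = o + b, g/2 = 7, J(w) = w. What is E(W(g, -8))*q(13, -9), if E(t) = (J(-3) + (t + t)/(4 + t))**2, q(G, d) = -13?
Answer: -1053/25 ≈ -42.120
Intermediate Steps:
g = 14 (g = 2*7 = 14)
W(o, b) = b + o
E(t) = (-3 + 2*t/(4 + t))**2 (E(t) = (-3 + (t + t)/(4 + t))**2 = (-3 + (2*t)/(4 + t))**2 = (-3 + 2*t/(4 + t))**2)
E(W(g, -8))*q(13, -9) = ((12 + (-8 + 14))**2/(4 + (-8 + 14))**2)*(-13) = ((12 + 6)**2/(4 + 6)**2)*(-13) = (18**2/10**2)*(-13) = ((1/100)*324)*(-13) = (81/25)*(-13) = -1053/25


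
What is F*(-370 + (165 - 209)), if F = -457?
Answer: 189198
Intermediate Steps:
F*(-370 + (165 - 209)) = -457*(-370 + (165 - 209)) = -457*(-370 - 44) = -457*(-414) = 189198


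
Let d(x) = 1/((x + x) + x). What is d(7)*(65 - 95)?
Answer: -10/7 ≈ -1.4286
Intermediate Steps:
d(x) = 1/(3*x) (d(x) = 1/(2*x + x) = 1/(3*x))
d(7)*(65 - 95) = ((⅓)/7)*(65 - 95) = ((⅓)*(⅐))*(-30) = (1/21)*(-30) = -10/7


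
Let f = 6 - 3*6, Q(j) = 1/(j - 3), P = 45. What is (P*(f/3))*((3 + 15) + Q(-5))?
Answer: -6435/2 ≈ -3217.5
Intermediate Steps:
Q(j) = 1/(-3 + j)
f = -12 (f = 6 - 18 = -12)
(P*(f/3))*((3 + 15) + Q(-5)) = (45*(-12/3))*((3 + 15) + 1/(-3 - 5)) = (45*(-12*⅓))*(18 + 1/(-8)) = (45*(-4))*(18 - ⅛) = -180*143/8 = -6435/2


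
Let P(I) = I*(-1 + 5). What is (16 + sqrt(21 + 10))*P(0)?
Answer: 0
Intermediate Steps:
P(I) = 4*I (P(I) = I*4 = 4*I)
(16 + sqrt(21 + 10))*P(0) = (16 + sqrt(21 + 10))*(4*0) = (16 + sqrt(31))*0 = 0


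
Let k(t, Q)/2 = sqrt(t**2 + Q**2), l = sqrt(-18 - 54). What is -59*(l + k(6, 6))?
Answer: 354*sqrt(2)*(-2 - I) ≈ -1001.3 - 500.63*I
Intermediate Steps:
l = 6*I*sqrt(2) (l = sqrt(-72) = 6*I*sqrt(2) ≈ 8.4853*I)
k(t, Q) = 2*sqrt(Q**2 + t**2) (k(t, Q) = 2*sqrt(t**2 + Q**2) = 2*sqrt(Q**2 + t**2))
-59*(l + k(6, 6)) = -59*(6*I*sqrt(2) + 2*sqrt(6**2 + 6**2)) = -59*(6*I*sqrt(2) + 2*sqrt(36 + 36)) = -59*(6*I*sqrt(2) + 2*sqrt(72)) = -59*(6*I*sqrt(2) + 2*(6*sqrt(2))) = -59*(6*I*sqrt(2) + 12*sqrt(2)) = -59*(12*sqrt(2) + 6*I*sqrt(2)) = -708*sqrt(2) - 354*I*sqrt(2)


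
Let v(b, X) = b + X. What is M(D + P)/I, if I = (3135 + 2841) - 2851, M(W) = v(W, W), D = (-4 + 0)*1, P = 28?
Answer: 48/3125 ≈ 0.015360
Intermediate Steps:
D = -4 (D = -4*1 = -4)
v(b, X) = X + b
M(W) = 2*W (M(W) = W + W = 2*W)
I = 3125 (I = 5976 - 2851 = 3125)
M(D + P)/I = (2*(-4 + 28))/3125 = (2*24)*(1/3125) = 48*(1/3125) = 48/3125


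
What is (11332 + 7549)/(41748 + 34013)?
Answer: 239/959 ≈ 0.24922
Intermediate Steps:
(11332 + 7549)/(41748 + 34013) = 18881/75761 = 18881*(1/75761) = 239/959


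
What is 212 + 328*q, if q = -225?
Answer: -73588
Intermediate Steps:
212 + 328*q = 212 + 328*(-225) = 212 - 73800 = -73588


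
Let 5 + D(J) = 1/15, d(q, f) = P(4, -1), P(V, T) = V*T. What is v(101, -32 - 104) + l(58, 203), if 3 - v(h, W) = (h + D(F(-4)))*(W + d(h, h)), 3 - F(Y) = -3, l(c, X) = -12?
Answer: 40321/3 ≈ 13440.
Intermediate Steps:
F(Y) = 6 (F(Y) = 3 - 1*(-3) = 3 + 3 = 6)
P(V, T) = T*V
d(q, f) = -4 (d(q, f) = -1*4 = -4)
D(J) = -74/15 (D(J) = -5 + 1/15 = -74/15)
v(h, W) = 3 - (-4 + W)*(-74/15 + h) (v(h, W) = 3 - (h - 74/15)*(W - 4) = 3 - (-74/15 + h)*(-4 + W) = 3 - (-4 + W)*(-74/15 + h))
v(101, -32 - 104) + l(58, 203) = (-251/15 + 4*101 + 74*(-32 - 104)/15 - 1*(-32 - 104)*101) - 12 = (-251/15 + 404 + (74/15)*(-136) - 1*(-136)*101) - 12 = (-251/15 + 404 - 10064/15 + 13736) - 12 = 40357/3 - 12 = 40321/3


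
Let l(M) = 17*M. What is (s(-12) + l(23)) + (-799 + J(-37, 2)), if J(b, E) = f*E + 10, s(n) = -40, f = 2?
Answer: -434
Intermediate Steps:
J(b, E) = 10 + 2*E (J(b, E) = 2*E + 10 = 10 + 2*E)
(s(-12) + l(23)) + (-799 + J(-37, 2)) = (-40 + 17*23) + (-799 + (10 + 2*2)) = (-40 + 391) + (-799 + (10 + 4)) = 351 + (-799 + 14) = 351 - 785 = -434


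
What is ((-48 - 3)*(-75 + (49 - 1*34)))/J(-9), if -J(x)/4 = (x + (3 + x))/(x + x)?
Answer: -918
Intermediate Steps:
J(x) = -2*(3 + 2*x)/x (J(x) = -4*(x + (3 + x))/(x + x) = -4*(3 + 2*x)/(2*x) = -4*(3 + 2*x)*1/(2*x) = -2*(3 + 2*x)/x)
((-48 - 3)*(-75 + (49 - 1*34)))/J(-9) = ((-48 - 3)*(-75 + (49 - 1*34)))/(-4 - 6/(-9)) = (-51*(-75 + (49 - 34)))/(-4 - 6*(-1/9)) = (-51*(-75 + 15))/(-4 + 2/3) = (-51*(-60))/(-10/3) = -3/10*3060 = -918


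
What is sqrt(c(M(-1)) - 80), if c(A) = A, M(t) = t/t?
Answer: I*sqrt(79) ≈ 8.8882*I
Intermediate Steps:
M(t) = 1
sqrt(c(M(-1)) - 80) = sqrt(1 - 80) = sqrt(-79) = I*sqrt(79)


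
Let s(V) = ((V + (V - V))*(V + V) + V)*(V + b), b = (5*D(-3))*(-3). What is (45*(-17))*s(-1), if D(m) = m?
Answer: -33660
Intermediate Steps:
b = 45 (b = (5*(-3))*(-3) = -15*(-3) = 45)
s(V) = (45 + V)*(V + 2*V²) (s(V) = ((V + (V - V))*(V + V) + V)*(V + 45) = ((V + 0)*(2*V) + V)*(45 + V) = (V*(2*V) + V)*(45 + V) = (2*V² + V)*(45 + V) = (V + 2*V²)*(45 + V) = (45 + V)*(V + 2*V²))
(45*(-17))*s(-1) = (45*(-17))*(-(45 + 2*(-1)² + 91*(-1))) = -(-765)*(45 + 2*1 - 91) = -(-765)*(45 + 2 - 91) = -(-765)*(-44) = -765*44 = -33660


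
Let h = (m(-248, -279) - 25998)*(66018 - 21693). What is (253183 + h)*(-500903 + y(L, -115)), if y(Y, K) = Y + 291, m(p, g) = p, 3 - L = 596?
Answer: 582951919924235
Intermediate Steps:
L = -593 (L = 3 - 1*596 = 3 - 596 = -593)
y(Y, K) = 291 + Y
h = -1163353950 (h = (-248 - 25998)*(66018 - 21693) = -26246*44325 = -1163353950)
(253183 + h)*(-500903 + y(L, -115)) = (253183 - 1163353950)*(-500903 + (291 - 593)) = -1163100767*(-500903 - 302) = -1163100767*(-501205) = 582951919924235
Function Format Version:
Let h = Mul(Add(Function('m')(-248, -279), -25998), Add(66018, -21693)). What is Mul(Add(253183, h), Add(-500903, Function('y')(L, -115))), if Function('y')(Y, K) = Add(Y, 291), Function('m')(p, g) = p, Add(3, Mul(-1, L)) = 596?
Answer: 582951919924235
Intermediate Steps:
L = -593 (L = Add(3, Mul(-1, 596)) = Add(3, -596) = -593)
Function('y')(Y, K) = Add(291, Y)
h = -1163353950 (h = Mul(Add(-248, -25998), Add(66018, -21693)) = Mul(-26246, 44325) = -1163353950)
Mul(Add(253183, h), Add(-500903, Function('y')(L, -115))) = Mul(Add(253183, -1163353950), Add(-500903, Add(291, -593))) = Mul(-1163100767, Add(-500903, -302)) = Mul(-1163100767, -501205) = 582951919924235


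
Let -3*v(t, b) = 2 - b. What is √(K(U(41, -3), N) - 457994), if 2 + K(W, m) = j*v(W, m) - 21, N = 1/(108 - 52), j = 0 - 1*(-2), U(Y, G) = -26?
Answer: I*√89771591/14 ≈ 676.77*I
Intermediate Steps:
j = 2 (j = 0 + 2 = 2)
v(t, b) = -⅔ + b/3 (v(t, b) = -(2 - b)/3 = -⅔ + b/3)
N = 1/56 ≈ 0.017857
K(W, m) = -73/3 + 2*m/3 (K(W, m) = -2 + (2*(-⅔ + m/3) - 21) = -2 + ((-4/3 + 2*m/3) - 21) = -2 + (-67/3 + 2*m/3) = -73/3 + 2*m/3)
√(K(U(41, -3), N) - 457994) = √((-73/3 + (⅔)*(1/56)) - 457994) = √((-73/3 + 1/84) - 457994) = √(-681/28 - 457994) = √(-12824513/28) = I*√89771591/14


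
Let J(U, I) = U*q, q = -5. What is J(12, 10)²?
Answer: 3600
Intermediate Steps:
J(U, I) = -5*U (J(U, I) = U*(-5) = -5*U)
J(12, 10)² = (-5*12)² = (-60)² = 3600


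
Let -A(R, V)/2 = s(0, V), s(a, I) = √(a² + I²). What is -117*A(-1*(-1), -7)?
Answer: 1638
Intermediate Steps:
s(a, I) = √(I² + a²)
A(R, V) = -2*√(V²) (A(R, V) = -2*√(V² + 0²) = -2*√(V² + 0) = -2*√(V²))
-117*A(-1*(-1), -7) = -(-234)*√((-7)²) = -(-234)*√49 = -(-234)*7 = -117*(-14) = 1638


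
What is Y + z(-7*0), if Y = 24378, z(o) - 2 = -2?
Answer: 24378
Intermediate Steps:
z(o) = 0 (z(o) = 2 - 2 = 0)
Y + z(-7*0) = 24378 + 0 = 24378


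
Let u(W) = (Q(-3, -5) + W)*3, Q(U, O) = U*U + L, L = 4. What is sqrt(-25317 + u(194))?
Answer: 42*I*sqrt(14) ≈ 157.15*I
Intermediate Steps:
Q(U, O) = 4 + U**2 (Q(U, O) = U*U + 4 = U**2 + 4 = 4 + U**2)
u(W) = 39 + 3*W (u(W) = ((4 + (-3)**2) + W)*3 = ((4 + 9) + W)*3 = (13 + W)*3 = 39 + 3*W)
sqrt(-25317 + u(194)) = sqrt(-25317 + (39 + 3*194)) = sqrt(-25317 + (39 + 582)) = sqrt(-25317 + 621) = sqrt(-24696) = 42*I*sqrt(14)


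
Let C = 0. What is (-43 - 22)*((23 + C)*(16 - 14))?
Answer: -2990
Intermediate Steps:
(-43 - 22)*((23 + C)*(16 - 14)) = (-43 - 22)*((23 + 0)*(16 - 14)) = -1495*2 = -65*46 = -2990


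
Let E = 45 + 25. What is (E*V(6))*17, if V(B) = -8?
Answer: -9520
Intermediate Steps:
E = 70
(E*V(6))*17 = (70*(-8))*17 = -560*17 = -9520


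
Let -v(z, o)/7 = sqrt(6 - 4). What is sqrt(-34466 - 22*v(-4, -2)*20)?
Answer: sqrt(-34466 + 3080*sqrt(2)) ≈ 173.52*I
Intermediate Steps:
v(z, o) = -7*sqrt(2) (v(z, o) = -7*sqrt(6 - 4) = -7*sqrt(2))
sqrt(-34466 - 22*v(-4, -2)*20) = sqrt(-34466 - (-154)*sqrt(2)*20) = sqrt(-34466 + (154*sqrt(2))*20) = sqrt(-34466 + 3080*sqrt(2))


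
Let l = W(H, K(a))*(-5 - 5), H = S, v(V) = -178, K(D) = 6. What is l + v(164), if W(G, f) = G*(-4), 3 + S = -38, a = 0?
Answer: -1818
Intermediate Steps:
S = -41 (S = -3 - 38 = -41)
H = -41
W(G, f) = -4*G
l = -1640 (l = (-4*(-41))*(-5 - 5) = 164*(-10) = -1640)
l + v(164) = -1640 - 178 = -1818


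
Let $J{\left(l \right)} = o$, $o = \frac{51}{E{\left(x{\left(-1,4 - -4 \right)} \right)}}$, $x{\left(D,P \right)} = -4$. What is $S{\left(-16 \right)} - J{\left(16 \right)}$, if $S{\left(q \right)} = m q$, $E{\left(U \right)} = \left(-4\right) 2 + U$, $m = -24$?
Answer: $\frac{1553}{4} \approx 388.25$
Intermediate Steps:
$E{\left(U \right)} = -8 + U$
$o = - \frac{17}{4}$ ($o = \frac{51}{-8 - 4} = \frac{51}{-12} = 51 \left(- \frac{1}{12}\right) = - \frac{17}{4} \approx -4.25$)
$J{\left(l \right)} = - \frac{17}{4}$
$S{\left(q \right)} = - 24 q$
$S{\left(-16 \right)} - J{\left(16 \right)} = \left(-24\right) \left(-16\right) - - \frac{17}{4} = 384 + \frac{17}{4} = \frac{1553}{4}$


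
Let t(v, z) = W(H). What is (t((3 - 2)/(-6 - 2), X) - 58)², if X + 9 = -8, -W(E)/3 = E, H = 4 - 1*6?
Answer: 2704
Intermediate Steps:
H = -2 (H = 4 - 6 = -2)
W(E) = -3*E
X = -17 (X = -9 - 8 = -17)
t(v, z) = 6 (t(v, z) = -3*(-2) = 6)
(t((3 - 2)/(-6 - 2), X) - 58)² = (6 - 58)² = (-52)² = 2704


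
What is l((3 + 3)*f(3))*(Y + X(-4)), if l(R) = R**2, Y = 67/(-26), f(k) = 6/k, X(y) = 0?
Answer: -4824/13 ≈ -371.08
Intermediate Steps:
Y = -67/26 (Y = 67*(-1/26) = -67/26 ≈ -2.5769)
l((3 + 3)*f(3))*(Y + X(-4)) = ((3 + 3)*(6/3))**2*(-67/26 + 0) = (6*(6*(1/3)))**2*(-67/26) = (6*2)**2*(-67/26) = 12**2*(-67/26) = 144*(-67/26) = -4824/13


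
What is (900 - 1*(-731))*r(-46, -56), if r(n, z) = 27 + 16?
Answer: 70133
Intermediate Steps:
r(n, z) = 43
(900 - 1*(-731))*r(-46, -56) = (900 - 1*(-731))*43 = (900 + 731)*43 = 1631*43 = 70133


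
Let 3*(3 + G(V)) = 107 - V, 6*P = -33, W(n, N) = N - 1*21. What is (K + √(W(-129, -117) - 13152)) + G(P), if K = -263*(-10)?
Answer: 5329/2 + I*√13290 ≈ 2664.5 + 115.28*I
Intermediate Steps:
W(n, N) = -21 + N (W(n, N) = N - 21 = -21 + N)
P = -11/2 (P = (⅙)*(-33) = -11/2 ≈ -5.5000)
G(V) = 98/3 - V/3 (G(V) = -3 + (107 - V)/3 = -3 + (107/3 - V/3) = 98/3 - V/3)
K = 2630
(K + √(W(-129, -117) - 13152)) + G(P) = (2630 + √((-21 - 117) - 13152)) + (98/3 - ⅓*(-11/2)) = (2630 + √(-138 - 13152)) + (98/3 + 11/6) = (2630 + √(-13290)) + 69/2 = (2630 + I*√13290) + 69/2 = 5329/2 + I*√13290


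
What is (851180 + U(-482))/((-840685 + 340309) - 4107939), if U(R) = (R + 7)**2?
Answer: -23929/102407 ≈ -0.23367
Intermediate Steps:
U(R) = (7 + R)**2
(851180 + U(-482))/((-840685 + 340309) - 4107939) = (851180 + (7 - 482)**2)/((-840685 + 340309) - 4107939) = (851180 + (-475)**2)/(-500376 - 4107939) = (851180 + 225625)/(-4608315) = 1076805*(-1/4608315) = -23929/102407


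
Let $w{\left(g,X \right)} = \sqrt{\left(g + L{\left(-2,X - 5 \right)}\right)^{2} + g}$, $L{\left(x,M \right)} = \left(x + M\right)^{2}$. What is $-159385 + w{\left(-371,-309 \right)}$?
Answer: $-159385 + \sqrt{9897264854} \approx -59900.0$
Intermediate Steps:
$L{\left(x,M \right)} = \left(M + x\right)^{2}$
$w{\left(g,X \right)} = \sqrt{g + \left(g + \left(-7 + X\right)^{2}\right)^{2}}$ ($w{\left(g,X \right)} = \sqrt{\left(g + \left(\left(X - 5\right) - 2\right)^{2}\right)^{2} + g} = \sqrt{\left(g + \left(\left(-5 + X\right) - 2\right)^{2}\right)^{2} + g} = \sqrt{\left(g + \left(-7 + X\right)^{2}\right)^{2} + g} = \sqrt{g + \left(g + \left(-7 + X\right)^{2}\right)^{2}}$)
$-159385 + w{\left(-371,-309 \right)} = -159385 + \sqrt{-371 + \left(-371 + \left(-7 - 309\right)^{2}\right)^{2}} = -159385 + \sqrt{-371 + \left(-371 + \left(-316\right)^{2}\right)^{2}} = -159385 + \sqrt{-371 + \left(-371 + 99856\right)^{2}} = -159385 + \sqrt{-371 + 99485^{2}} = -159385 + \sqrt{-371 + 9897265225} = -159385 + \sqrt{9897264854}$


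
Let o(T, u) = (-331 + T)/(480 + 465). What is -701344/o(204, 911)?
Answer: 662770080/127 ≈ 5.2187e+6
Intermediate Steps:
o(T, u) = -331/945 + T/945 (o(T, u) = (-331 + T)/945 = (-331 + T)*(1/945) = -331/945 + T/945)
-701344/o(204, 911) = -701344/(-331/945 + (1/945)*204) = -701344/(-331/945 + 68/315) = -701344/(-127/945) = -701344*(-945/127) = 662770080/127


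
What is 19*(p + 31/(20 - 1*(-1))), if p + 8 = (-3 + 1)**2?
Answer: -1007/21 ≈ -47.952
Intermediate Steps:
p = -4 (p = -8 + (-3 + 1)**2 = -8 + (-2)**2 = -8 + 4 = -4)
19*(p + 31/(20 - 1*(-1))) = 19*(-4 + 31/(20 - 1*(-1))) = 19*(-4 + 31/(20 + 1)) = 19*(-4 + 31/21) = 19*(-53/21) = -1007/21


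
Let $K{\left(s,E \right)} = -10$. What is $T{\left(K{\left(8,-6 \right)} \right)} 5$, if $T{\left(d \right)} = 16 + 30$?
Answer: $230$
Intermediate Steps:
$T{\left(d \right)} = 46$
$T{\left(K{\left(8,-6 \right)} \right)} 5 = 46 \cdot 5 = 230$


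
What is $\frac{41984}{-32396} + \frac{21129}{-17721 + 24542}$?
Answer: $\frac{99530555}{55243279} \approx 1.8017$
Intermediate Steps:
$\frac{41984}{-32396} + \frac{21129}{-17721 + 24542} = 41984 \left(- \frac{1}{32396}\right) + \frac{21129}{6821} = - \frac{10496}{8099} + 21129 \cdot \frac{1}{6821} = - \frac{10496}{8099} + \frac{21129}{6821} = \frac{99530555}{55243279}$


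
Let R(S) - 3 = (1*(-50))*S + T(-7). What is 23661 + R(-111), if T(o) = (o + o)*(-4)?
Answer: 29270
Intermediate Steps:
T(o) = -8*o (T(o) = (2*o)*(-4) = -8*o)
R(S) = 59 - 50*S (R(S) = 3 + ((1*(-50))*S - 8*(-7)) = 3 + (-50*S + 56) = 3 + (56 - 50*S) = 59 - 50*S)
23661 + R(-111) = 23661 + (59 - 50*(-111)) = 23661 + (59 + 5550) = 23661 + 5609 = 29270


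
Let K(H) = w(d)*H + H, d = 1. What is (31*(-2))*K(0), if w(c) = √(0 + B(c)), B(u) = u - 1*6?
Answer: 0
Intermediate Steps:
B(u) = -6 + u (B(u) = u - 6 = -6 + u)
w(c) = √(-6 + c) (w(c) = √(0 + (-6 + c)) = √(-6 + c))
K(H) = H + I*H*√5 (K(H) = √(-6 + 1)*H + H = √(-5)*H + H = (I*√5)*H + H = I*H*√5 + H = H + I*H*√5)
(31*(-2))*K(0) = (31*(-2))*(0*(1 + I*√5)) = -62*0 = 0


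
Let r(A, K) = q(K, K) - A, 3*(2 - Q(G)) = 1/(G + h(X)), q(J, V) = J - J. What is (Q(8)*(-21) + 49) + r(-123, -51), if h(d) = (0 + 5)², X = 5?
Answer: 4297/33 ≈ 130.21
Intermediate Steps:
q(J, V) = 0
h(d) = 25 (h(d) = 5² = 25)
Q(G) = 2 - 1/(3*(25 + G)) (Q(G) = 2 - 1/(3*(G + 25)) = 2 - 1/(3*(25 + G)))
r(A, K) = -A (r(A, K) = 0 - A = -A)
(Q(8)*(-21) + 49) + r(-123, -51) = (((149 + 6*8)/(3*(25 + 8)))*(-21) + 49) - 1*(-123) = (((⅓)*(149 + 48)/33)*(-21) + 49) + 123 = (((⅓)*(1/33)*197)*(-21) + 49) + 123 = ((197/99)*(-21) + 49) + 123 = (-1379/33 + 49) + 123 = 238/33 + 123 = 4297/33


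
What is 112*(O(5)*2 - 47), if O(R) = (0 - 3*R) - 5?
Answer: -9744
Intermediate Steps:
O(R) = -5 - 3*R (O(R) = -3*R - 5 = -5 - 3*R)
112*(O(5)*2 - 47) = 112*((-5 - 3*5)*2 - 47) = 112*((-5 - 15)*2 - 47) = 112*(-20*2 - 47) = 112*(-40 - 47) = 112*(-87) = -9744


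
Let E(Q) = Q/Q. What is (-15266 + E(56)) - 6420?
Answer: -21685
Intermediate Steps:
E(Q) = 1
(-15266 + E(56)) - 6420 = (-15266 + 1) - 6420 = -15265 - 6420 = -21685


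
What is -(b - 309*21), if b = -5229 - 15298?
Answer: 27016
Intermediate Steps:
b = -20527
-(b - 309*21) = -(-20527 - 309*21) = -(-20527 - 6489) = -1*(-27016) = 27016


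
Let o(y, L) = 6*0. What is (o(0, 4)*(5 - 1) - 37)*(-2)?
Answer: 74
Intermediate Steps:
o(y, L) = 0
(o(0, 4)*(5 - 1) - 37)*(-2) = (0*(5 - 1) - 37)*(-2) = (0*4 - 37)*(-2) = (0 - 37)*(-2) = -37*(-2) = 74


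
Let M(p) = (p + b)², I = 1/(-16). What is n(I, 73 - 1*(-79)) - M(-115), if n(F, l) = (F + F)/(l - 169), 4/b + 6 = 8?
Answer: -1736583/136 ≈ -12769.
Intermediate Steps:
b = 2 (b = 4/(-6 + 8) = 4/2 = 4*(½) = 2)
I = -1/16 ≈ -0.062500
n(F, l) = 2*F/(-169 + l) (n(F, l) = (2*F)/(-169 + l) = 2*F/(-169 + l))
M(p) = (2 + p)² (M(p) = (p + 2)² = (2 + p)²)
n(I, 73 - 1*(-79)) - M(-115) = 2*(-1/16)/(-169 + (73 - 1*(-79))) - (2 - 115)² = 2*(-1/16)/(-169 + (73 + 79)) - 1*(-113)² = 2*(-1/16)/(-169 + 152) - 1*12769 = 2*(-1/16)/(-17) - 12769 = 2*(-1/16)*(-1/17) - 12769 = 1/136 - 12769 = -1736583/136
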